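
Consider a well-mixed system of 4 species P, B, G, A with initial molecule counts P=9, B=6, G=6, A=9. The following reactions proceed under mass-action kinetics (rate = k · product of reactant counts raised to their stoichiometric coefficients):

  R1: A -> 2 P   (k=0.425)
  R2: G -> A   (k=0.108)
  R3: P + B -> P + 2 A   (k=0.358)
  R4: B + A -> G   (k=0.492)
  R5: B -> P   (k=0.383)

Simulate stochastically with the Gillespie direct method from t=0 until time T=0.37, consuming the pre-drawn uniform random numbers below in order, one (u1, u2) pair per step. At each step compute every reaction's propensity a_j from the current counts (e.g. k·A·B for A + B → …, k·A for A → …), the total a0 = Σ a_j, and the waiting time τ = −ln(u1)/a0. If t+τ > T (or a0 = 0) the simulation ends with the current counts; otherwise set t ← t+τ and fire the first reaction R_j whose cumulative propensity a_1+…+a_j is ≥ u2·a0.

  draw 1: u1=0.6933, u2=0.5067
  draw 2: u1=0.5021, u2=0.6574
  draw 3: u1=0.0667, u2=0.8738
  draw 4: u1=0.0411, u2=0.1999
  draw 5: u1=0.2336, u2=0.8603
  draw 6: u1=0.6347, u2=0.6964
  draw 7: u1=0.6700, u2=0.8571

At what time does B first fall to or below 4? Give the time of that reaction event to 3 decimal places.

t=0.000: P=9 B=6 G=6 A=9
Draw 1: a1=3.825, a2=0.648, a3=19.332, a4=26.568, a5=2.298, a0=52.671; τ=−ln(0.6933)/52.671=0.007 → t=0.007; u2·a0=0.5067·52.671=26.688; a1+…+a3=23.805 < 26.688 ≤ a1+…+a4=50.373 → R4 fires; P=9 B=5 G=7 A=8
Draw 2: a1=3.400, a2=0.756, a3=16.110, a4=19.680, a5=1.915, a0=41.861; τ=−ln(0.5021)/41.861=0.016 → t=0.023; u2·a0=0.6574·41.861=27.519; a1+…+a3=20.266 < 27.519 ≤ a1+…+a4=39.946 → R4 fires; P=9 B=4 G=8 A=7
Draw 3: a1=2.975, a2=0.864, a3=12.888, a4=13.776, a5=1.532, a0=32.035; τ=−ln(0.0667)/32.035=0.085 → t=0.108; u2·a0=0.8738·32.035=27.992; a1+…+a3=16.727 < 27.992 ≤ a1+…+a4=30.503 → R4 fires; P=9 B=3 G=9 A=6
Draw 4: a1=2.550, a2=0.972, a3=9.666, a4=8.856, a5=1.149, a0=23.193; τ=−ln(0.0411)/23.193=0.138 → t=0.246; u2·a0=0.1999·23.193=4.636; a1+a2=3.522 < 4.636 ≤ a1+…+a3=13.188 → R3 fires; P=9 B=2 G=9 A=8
Draw 5: a1=3.400, a2=0.972, a3=6.444, a4=7.872, a5=0.766, a0=19.454; τ=−ln(0.2336)/19.454=0.075 → t=0.320; u2·a0=0.8603·19.454=16.736; a1+…+a3=10.816 < 16.736 ≤ a1+…+a4=18.688 → R4 fires; P=9 B=1 G=10 A=7
Draw 6: a1=2.975, a2=1.080, a3=3.222, a4=3.444, a5=0.383, a0=11.104; τ=−ln(0.6347)/11.104=0.041 → t=0.361; u2·a0=0.6964·11.104=7.733; a1+…+a3=7.277 < 7.733 ≤ a1+…+a4=10.721 → R4 fires; P=9 B=0 G=11 A=6
Draw 7: a1=2.550, a2=1.188, a3=0.000, a4=0.000, a5=0.000, a0=3.738; τ=−ln(0.6700)/3.738=0.107 → t=0.468 > T=0.37: stop.
B first becomes ≤ 4 when it reaches 4 at the event at t=0.023.

Threshold first reached at t = 0.023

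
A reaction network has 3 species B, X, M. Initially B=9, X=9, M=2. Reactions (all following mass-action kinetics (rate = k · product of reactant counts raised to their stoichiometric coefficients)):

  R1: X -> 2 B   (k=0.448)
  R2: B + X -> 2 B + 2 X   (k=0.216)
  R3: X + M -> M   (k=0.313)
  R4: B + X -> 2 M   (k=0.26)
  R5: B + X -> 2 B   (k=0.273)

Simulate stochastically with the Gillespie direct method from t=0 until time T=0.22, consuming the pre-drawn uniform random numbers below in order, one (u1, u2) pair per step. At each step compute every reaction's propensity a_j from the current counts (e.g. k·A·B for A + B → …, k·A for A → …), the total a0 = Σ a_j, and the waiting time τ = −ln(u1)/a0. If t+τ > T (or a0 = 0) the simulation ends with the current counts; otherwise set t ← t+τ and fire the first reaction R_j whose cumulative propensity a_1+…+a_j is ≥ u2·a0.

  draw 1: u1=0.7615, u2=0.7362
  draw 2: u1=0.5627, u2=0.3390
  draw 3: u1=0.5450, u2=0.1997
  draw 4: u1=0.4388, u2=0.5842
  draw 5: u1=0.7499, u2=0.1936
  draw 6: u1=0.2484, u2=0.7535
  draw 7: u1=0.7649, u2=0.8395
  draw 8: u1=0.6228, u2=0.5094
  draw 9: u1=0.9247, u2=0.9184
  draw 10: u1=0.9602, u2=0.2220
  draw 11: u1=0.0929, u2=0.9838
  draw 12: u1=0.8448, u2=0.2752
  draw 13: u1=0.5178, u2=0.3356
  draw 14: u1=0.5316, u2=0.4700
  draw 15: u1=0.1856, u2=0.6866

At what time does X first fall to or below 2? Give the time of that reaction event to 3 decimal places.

Threshold first reached at t = 0.125

t=0.000: B=9 X=9 M=2
Draw 1: a1=4.032, a2=17.496, a3=5.634, a4=21.060, a5=22.113, a0=70.335; τ=−ln(0.7615)/70.335=0.004 → t=0.004; u2·a0=0.7362·70.335=51.781; a1+…+a4=48.222 < 51.781 ≤ a1+…+a5=70.335 → R5 fires; B=10 X=8 M=2
Draw 2: a1=3.584, a2=17.280, a3=5.008, a4=20.800, a5=21.840, a0=68.512; τ=−ln(0.5627)/68.512=0.008 → t=0.012; u2·a0=0.3390·68.512=23.226; a1+a2=20.864 < 23.226 ≤ a1+…+a3=25.872 → R3 fires; B=10 X=7 M=2
Draw 3: a1=3.136, a2=15.120, a3=4.382, a4=18.200, a5=19.110, a0=59.948; τ=−ln(0.5450)/59.948=0.010 → t=0.022; u2·a0=0.1997·59.948=11.972; a1=3.136 < 11.972 ≤ a1+a2=18.256 → R2 fires; B=11 X=8 M=2
Draw 4: a1=3.584, a2=19.008, a3=5.008, a4=22.880, a5=24.024, a0=74.504; τ=−ln(0.4388)/74.504=0.011 → t=0.033; u2·a0=0.5842·74.504=43.525; a1+…+a3=27.600 < 43.525 ≤ a1+…+a4=50.480 → R4 fires; B=10 X=7 M=4
Draw 5: a1=3.136, a2=15.120, a3=8.764, a4=18.200, a5=19.110, a0=64.330; τ=−ln(0.7499)/64.330=0.004 → t=0.038; u2·a0=0.1936·64.330=12.454; a1=3.136 < 12.454 ≤ a1+a2=18.256 → R2 fires; B=11 X=8 M=4
Draw 6: a1=3.584, a2=19.008, a3=10.016, a4=22.880, a5=24.024, a0=79.512; τ=−ln(0.2484)/79.512=0.018 → t=0.055; u2·a0=0.7535·79.512=59.912; a1+…+a4=55.488 < 59.912 ≤ a1+…+a5=79.512 → R5 fires; B=12 X=7 M=4
Draw 7: a1=3.136, a2=18.144, a3=8.764, a4=21.840, a5=22.932, a0=74.816; τ=−ln(0.7649)/74.816=0.004 → t=0.059; u2·a0=0.8395·74.816=62.808; a1+…+a4=51.884 < 62.808 ≤ a1+…+a5=74.816 → R5 fires; B=13 X=6 M=4
Draw 8: a1=2.688, a2=16.848, a3=7.512, a4=20.280, a5=21.294, a0=68.622; τ=−ln(0.6228)/68.622=0.007 → t=0.066; u2·a0=0.5094·68.622=34.956; a1+…+a3=27.048 < 34.956 ≤ a1+…+a4=47.328 → R4 fires; B=12 X=5 M=6
Draw 9: a1=2.240, a2=12.960, a3=9.390, a4=15.600, a5=16.380, a0=56.570; τ=−ln(0.9247)/56.570=0.001 → t=0.067; u2·a0=0.9184·56.570=51.954; a1+…+a4=40.190 < 51.954 ≤ a1+…+a5=56.570 → R5 fires; B=13 X=4 M=6
Draw 10: a1=1.792, a2=11.232, a3=7.512, a4=13.520, a5=14.196, a0=48.252; τ=−ln(0.9602)/48.252=0.001 → t=0.068; u2·a0=0.2220·48.252=10.712; a1=1.792 < 10.712 ≤ a1+a2=13.024 → R2 fires; B=14 X=5 M=6
Draw 11: a1=2.240, a2=15.120, a3=9.390, a4=18.200, a5=19.110, a0=64.060; τ=−ln(0.0929)/64.060=0.037 → t=0.105; u2·a0=0.9838·64.060=63.022; a1+…+a4=44.950 < 63.022 ≤ a1+…+a5=64.060 → R5 fires; B=15 X=4 M=6
Draw 12: a1=1.792, a2=12.960, a3=7.512, a4=15.600, a5=16.380, a0=54.244; τ=−ln(0.8448)/54.244=0.003 → t=0.108; u2·a0=0.2752·54.244=14.928; a1+a2=14.752 < 14.928 ≤ a1+…+a3=22.264 → R3 fires; B=15 X=3 M=6
Draw 13: a1=1.344, a2=9.720, a3=5.634, a4=11.700, a5=12.285, a0=40.683; τ=−ln(0.5178)/40.683=0.016 → t=0.125; u2·a0=0.3356·40.683=13.653; a1+a2=11.064 < 13.653 ≤ a1+…+a3=16.698 → R3 fires; B=15 X=2 M=6
Draw 14: a1=0.896, a2=6.480, a3=3.756, a4=7.800, a5=8.190, a0=27.122; τ=−ln(0.5316)/27.122=0.023 → t=0.148; u2·a0=0.4700·27.122=12.747; a1+…+a3=11.132 < 12.747 ≤ a1+…+a4=18.932 → R4 fires; B=14 X=1 M=8
Draw 15: a1=0.448, a2=3.024, a3=2.504, a4=3.640, a5=3.822, a0=13.438; τ=−ln(0.1856)/13.438=0.125 → t=0.273 > T=0.22: stop.
X first becomes ≤ 2 when it reaches 2 at the event at t=0.125.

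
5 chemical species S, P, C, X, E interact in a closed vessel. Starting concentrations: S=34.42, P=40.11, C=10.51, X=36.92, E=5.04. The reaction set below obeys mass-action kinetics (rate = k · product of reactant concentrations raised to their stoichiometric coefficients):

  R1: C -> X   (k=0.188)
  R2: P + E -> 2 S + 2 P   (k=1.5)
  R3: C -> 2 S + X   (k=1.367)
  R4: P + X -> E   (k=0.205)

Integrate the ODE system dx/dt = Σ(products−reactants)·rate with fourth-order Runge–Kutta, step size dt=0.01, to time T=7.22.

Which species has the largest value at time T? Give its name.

Dominant species at T: S

RK4 with dt=0.01: 722 steps to T=7.22. Trajectory (selected grid times):
t=0.00: S=34.42 P=40.11 C=10.51 X=36.92 E=5.04
t=0.80: S=145.00 P=45.06 C=3.03 X=0.64 E=0.09
t=1.60: S=154.15 P=45.13 C=0.87 X=0.18 E=0.02
t=2.41: S=156.79 P=45.14 C=0.25 X=0.05 E=0.01
t=3.21: S=157.54 P=45.15 C=0.07 X=0.01 E=0.00
t=4.01: S=157.75 P=45.15 C=0.02 X=0.00 E=0.00
t=4.81: S=157.81 P=45.15 C=0.01 X=0.00 E=0.00
t=5.62: S=157.83 P=45.15 C=0.00 X=0.00 E=0.00
t=6.42: S=157.84 P=45.15 C=0.00 X=0.00 E=0.00
t=7.22: S=157.84 P=45.15 C=0.00 X=0.00 E=0.00
At T=7.22: S=157.84 P=45.15 C=0.00 X=0.00 E=0.00; the largest is S.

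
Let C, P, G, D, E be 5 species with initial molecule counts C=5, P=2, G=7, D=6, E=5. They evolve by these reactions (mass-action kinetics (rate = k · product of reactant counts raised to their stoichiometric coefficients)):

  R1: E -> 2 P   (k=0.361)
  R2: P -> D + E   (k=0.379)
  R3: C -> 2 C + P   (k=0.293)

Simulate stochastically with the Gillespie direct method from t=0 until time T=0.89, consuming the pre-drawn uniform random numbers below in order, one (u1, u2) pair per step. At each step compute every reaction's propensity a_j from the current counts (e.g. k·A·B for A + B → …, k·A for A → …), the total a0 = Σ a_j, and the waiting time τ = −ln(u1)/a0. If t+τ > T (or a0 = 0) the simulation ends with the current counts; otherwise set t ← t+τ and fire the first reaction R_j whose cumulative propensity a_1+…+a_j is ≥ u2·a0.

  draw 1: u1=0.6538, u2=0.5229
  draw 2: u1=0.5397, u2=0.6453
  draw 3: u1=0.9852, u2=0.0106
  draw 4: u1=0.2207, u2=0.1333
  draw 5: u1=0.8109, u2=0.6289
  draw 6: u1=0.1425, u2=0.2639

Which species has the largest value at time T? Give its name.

t=0.000: C=5 P=2 G=7 D=6 E=5
Draw 1: a1=1.805, a2=0.758, a3=1.465, a0=4.028; τ=−ln(0.6538)/4.028=0.105 → t=0.105; u2·a0=0.5229·4.028=2.106; a1=1.805 < 2.106 ≤ a1+a2=2.563 → R2 fires; C=5 P=1 G=7 D=7 E=6
Draw 2: a1=2.166, a2=0.379, a3=1.465, a0=4.010; τ=−ln(0.5397)/4.010=0.154 → t=0.259; u2·a0=0.6453·4.010=2.588; a1+a2=2.545 < 2.588 ≤ a1+…+a3=4.010 → R3 fires; C=6 P=2 G=7 D=7 E=6
Draw 3: a1=2.166, a2=0.758, a3=1.758, a0=4.682; τ=−ln(0.9852)/4.682=0.003 → t=0.262; u2·a0=0.0106·4.682=0.050 ≤ a1=2.166 → R1 fires; C=6 P=4 G=7 D=7 E=5
Draw 4: a1=1.805, a2=1.516, a3=1.758, a0=5.079; τ=−ln(0.2207)/5.079=0.297 → t=0.560; u2·a0=0.1333·5.079=0.677 ≤ a1=1.805 → R1 fires; C=6 P=6 G=7 D=7 E=4
Draw 5: a1=1.444, a2=2.274, a3=1.758, a0=5.476; τ=−ln(0.8109)/5.476=0.038 → t=0.598; u2·a0=0.6289·5.476=3.444; a1=1.444 < 3.444 ≤ a1+a2=3.718 → R2 fires; C=6 P=5 G=7 D=8 E=5
Draw 6: a1=1.805, a2=1.895, a3=1.758, a0=5.458; τ=−ln(0.1425)/5.458=0.357 → t=0.955 > T=0.89: stop.
At T=0.89: C=6 P=5 G=7 D=8 E=5; the largest is D.

Dominant species at T: D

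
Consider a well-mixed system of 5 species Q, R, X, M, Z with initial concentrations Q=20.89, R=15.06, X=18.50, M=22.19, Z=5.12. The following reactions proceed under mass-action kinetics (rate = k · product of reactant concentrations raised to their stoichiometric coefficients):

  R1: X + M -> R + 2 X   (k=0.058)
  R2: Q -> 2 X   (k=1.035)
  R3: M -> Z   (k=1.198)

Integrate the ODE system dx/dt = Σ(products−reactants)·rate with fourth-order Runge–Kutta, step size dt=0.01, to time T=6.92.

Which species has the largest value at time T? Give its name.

RK4 with dt=0.01: 692 steps to T=6.92. Trajectory (selected grid times):
t=0.00: Q=20.89 R=15.06 X=18.50 M=22.19 Z=5.12
t=0.77: Q=9.42 R=27.65 X=54.04 M=1.52 Z=13.19
t=1.54: Q=4.24 R=28.75 X=65.48 M=0.04 Z=13.58
t=2.31: Q=1.91 R=28.78 X=70.17 M=0.00 Z=13.59
t=3.08: Q=0.86 R=28.78 X=72.27 M=0.00 Z=13.59
t=3.84: Q=0.39 R=28.78 X=73.21 M=0.00 Z=13.59
t=4.61: Q=0.18 R=28.78 X=73.64 M=0.00 Z=13.59
t=5.38: Q=0.08 R=28.78 X=73.84 M=0.00 Z=13.59
t=6.15: Q=0.04 R=28.78 X=73.92 M=0.00 Z=13.59
t=6.92: Q=0.02 R=28.78 X=73.96 M=0.00 Z=13.59
At T=6.92: Q=0.02 R=28.78 X=73.96 M=0.00 Z=13.59; the largest is X.

Dominant species at T: X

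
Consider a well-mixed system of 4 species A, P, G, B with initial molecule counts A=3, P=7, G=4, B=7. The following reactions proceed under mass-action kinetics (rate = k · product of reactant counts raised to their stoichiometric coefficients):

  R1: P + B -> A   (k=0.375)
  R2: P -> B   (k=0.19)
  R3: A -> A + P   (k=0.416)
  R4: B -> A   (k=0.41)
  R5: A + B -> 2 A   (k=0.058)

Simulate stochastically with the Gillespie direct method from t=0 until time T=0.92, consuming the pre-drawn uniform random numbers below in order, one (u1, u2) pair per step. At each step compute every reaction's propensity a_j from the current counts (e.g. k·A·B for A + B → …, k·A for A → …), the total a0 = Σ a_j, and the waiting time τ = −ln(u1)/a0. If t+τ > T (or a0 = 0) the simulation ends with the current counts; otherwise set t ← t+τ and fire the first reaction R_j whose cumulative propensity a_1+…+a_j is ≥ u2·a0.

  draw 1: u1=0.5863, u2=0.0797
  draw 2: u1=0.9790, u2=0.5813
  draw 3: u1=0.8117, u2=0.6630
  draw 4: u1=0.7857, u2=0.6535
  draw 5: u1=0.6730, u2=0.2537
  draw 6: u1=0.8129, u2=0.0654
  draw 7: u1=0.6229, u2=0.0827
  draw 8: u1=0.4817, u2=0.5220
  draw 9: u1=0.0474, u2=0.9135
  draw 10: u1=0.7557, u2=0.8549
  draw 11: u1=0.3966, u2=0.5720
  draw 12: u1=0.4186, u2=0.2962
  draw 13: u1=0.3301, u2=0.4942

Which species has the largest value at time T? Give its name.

Dominant species at T: A

t=0.000: A=3 P=7 G=4 B=7
Draw 1: a1=18.375, a2=1.330, a3=1.248, a4=2.870, a5=1.218, a0=25.041; τ=−ln(0.5863)/25.041=0.021 → t=0.021; u2·a0=0.0797·25.041=1.996 ≤ a1=18.375 → R1 fires; A=4 P=6 G=4 B=6
Draw 2: a1=13.500, a2=1.140, a3=1.664, a4=2.460, a5=1.392, a0=20.156; τ=−ln(0.9790)/20.156=0.001 → t=0.022; u2·a0=0.5813·20.156=11.717 ≤ a1=13.500 → R1 fires; A=5 P=5 G=4 B=5
Draw 3: a1=9.375, a2=0.950, a3=2.080, a4=2.050, a5=1.450, a0=15.905; τ=−ln(0.8117)/15.905=0.013 → t=0.035; u2·a0=0.6630·15.905=10.545; a1+a2=10.325 < 10.545 ≤ a1+…+a3=12.405 → R3 fires; A=5 P=6 G=4 B=5
Draw 4: a1=11.250, a2=1.140, a3=2.080, a4=2.050, a5=1.450, a0=17.970; τ=−ln(0.7857)/17.970=0.013 → t=0.049; u2·a0=0.6535·17.970=11.743; a1=11.250 < 11.743 ≤ a1+a2=12.390 → R2 fires; A=5 P=5 G=4 B=6
Draw 5: a1=11.250, a2=0.950, a3=2.080, a4=2.460, a5=1.740, a0=18.480; τ=−ln(0.6730)/18.480=0.021 → t=0.070; u2·a0=0.2537·18.480=4.688 ≤ a1=11.250 → R1 fires; A=6 P=4 G=4 B=5
Draw 6: a1=7.500, a2=0.760, a3=2.496, a4=2.050, a5=1.740, a0=14.546; τ=−ln(0.8129)/14.546=0.014 → t=0.085; u2·a0=0.0654·14.546=0.951 ≤ a1=7.500 → R1 fires; A=7 P=3 G=4 B=4
Draw 7: a1=4.500, a2=0.570, a3=2.912, a4=1.640, a5=1.624, a0=11.246; τ=−ln(0.6229)/11.246=0.042 → t=0.127; u2·a0=0.0827·11.246=0.930 ≤ a1=4.500 → R1 fires; A=8 P=2 G=4 B=3
Draw 8: a1=2.250, a2=0.380, a3=3.328, a4=1.230, a5=1.392, a0=8.580; τ=−ln(0.4817)/8.580=0.085 → t=0.212; u2·a0=0.5220·8.580=4.479; a1+a2=2.630 < 4.479 ≤ a1+…+a3=5.958 → R3 fires; A=8 P=3 G=4 B=3
Draw 9: a1=3.375, a2=0.570, a3=3.328, a4=1.230, a5=1.392, a0=9.895; τ=−ln(0.0474)/9.895=0.308 → t=0.520; u2·a0=0.9135·9.895=9.039; a1+…+a4=8.503 < 9.039 ≤ a1+…+a5=9.895 → R5 fires; A=9 P=3 G=4 B=2
Draw 10: a1=2.250, a2=0.570, a3=3.744, a4=0.820, a5=1.044, a0=8.428; τ=−ln(0.7557)/8.428=0.033 → t=0.553; u2·a0=0.8549·8.428=7.205; a1+…+a3=6.564 < 7.205 ≤ a1+…+a4=7.384 → R4 fires; A=10 P=3 G=4 B=1
Draw 11: a1=1.125, a2=0.570, a3=4.160, a4=0.410, a5=0.580, a0=6.845; τ=−ln(0.3966)/6.845=0.135 → t=0.688; u2·a0=0.5720·6.845=3.915; a1+a2=1.695 < 3.915 ≤ a1+…+a3=5.855 → R3 fires; A=10 P=4 G=4 B=1
Draw 12: a1=1.500, a2=0.760, a3=4.160, a4=0.410, a5=0.580, a0=7.410; τ=−ln(0.4186)/7.410=0.118 → t=0.806; u2·a0=0.2962·7.410=2.195; a1=1.500 < 2.195 ≤ a1+a2=2.260 → R2 fires; A=10 P=3 G=4 B=2
Draw 13: a1=2.250, a2=0.570, a3=4.160, a4=0.820, a5=1.160, a0=8.960; τ=−ln(0.3301)/8.960=0.124 → t=0.930 > T=0.92: stop.
At T=0.92: A=10 P=3 G=4 B=2; the largest is A.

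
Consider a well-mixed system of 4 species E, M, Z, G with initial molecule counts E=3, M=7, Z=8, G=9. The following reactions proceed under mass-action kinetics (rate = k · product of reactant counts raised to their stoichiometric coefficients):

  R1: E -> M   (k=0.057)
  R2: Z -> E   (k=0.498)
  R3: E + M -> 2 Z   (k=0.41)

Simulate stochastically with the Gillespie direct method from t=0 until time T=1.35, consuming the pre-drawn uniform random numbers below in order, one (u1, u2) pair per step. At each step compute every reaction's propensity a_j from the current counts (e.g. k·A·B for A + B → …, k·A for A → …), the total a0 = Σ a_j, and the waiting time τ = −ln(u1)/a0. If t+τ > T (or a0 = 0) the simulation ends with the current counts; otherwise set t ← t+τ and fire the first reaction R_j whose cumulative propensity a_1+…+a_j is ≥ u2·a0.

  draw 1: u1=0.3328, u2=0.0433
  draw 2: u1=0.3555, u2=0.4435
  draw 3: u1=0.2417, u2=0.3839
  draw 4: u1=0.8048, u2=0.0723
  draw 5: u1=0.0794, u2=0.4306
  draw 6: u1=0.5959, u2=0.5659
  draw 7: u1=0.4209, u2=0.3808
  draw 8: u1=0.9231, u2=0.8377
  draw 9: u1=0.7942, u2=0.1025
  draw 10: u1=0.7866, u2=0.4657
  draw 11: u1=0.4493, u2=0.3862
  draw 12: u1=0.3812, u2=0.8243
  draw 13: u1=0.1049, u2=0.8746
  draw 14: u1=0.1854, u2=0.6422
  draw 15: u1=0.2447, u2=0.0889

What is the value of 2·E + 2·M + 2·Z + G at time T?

Check how each reaction changes W = 2·E + 2·M + 2·Z + G (weight of products minus weight of reactants):
R1: E -> M: (2·1) − (2·1) = 2 − 2 = 0
R2: Z -> E: (2·1) − (2·1) = 2 − 2 = 0
R3: E + M -> 2 Z: (2·2) − (2·1 + 2·1) = 4 − 4 = 0
Every reaction leaves W unchanged, so W is conserved and no simulation is needed: W(T) = W(0) = 2·3 + 2·7 + 2·8 + 9 = 45

Value at T = 45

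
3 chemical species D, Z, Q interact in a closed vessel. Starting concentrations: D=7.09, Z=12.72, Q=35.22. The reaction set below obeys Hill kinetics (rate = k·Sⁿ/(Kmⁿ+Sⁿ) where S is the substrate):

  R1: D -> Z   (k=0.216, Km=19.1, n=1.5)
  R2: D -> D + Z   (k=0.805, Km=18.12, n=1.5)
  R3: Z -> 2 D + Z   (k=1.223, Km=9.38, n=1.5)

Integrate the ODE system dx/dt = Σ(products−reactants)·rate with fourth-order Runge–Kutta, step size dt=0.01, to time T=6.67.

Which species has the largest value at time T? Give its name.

RK4 with dt=0.01: 667 steps to T=6.67. Trajectory (selected grid times):
t=0.00: D=7.09 Z=12.72 Q=35.22
t=0.74: D=8.17 Z=12.88 Q=35.22
t=1.48: D=9.25 Z=13.07 Q=35.22
t=2.22: D=10.34 Z=13.28 Q=35.22
t=2.96: D=11.43 Z=13.52 Q=35.22
t=3.71: D=12.55 Z=13.78 Q=35.22
t=4.45: D=13.66 Z=14.07 Q=35.22
t=5.19: D=14.77 Z=14.37 Q=35.22
t=5.93: D=15.90 Z=14.70 Q=35.22
t=6.67: D=17.03 Z=15.05 Q=35.22
At T=6.67: D=17.03 Z=15.05 Q=35.22; the largest is Q.

Dominant species at T: Q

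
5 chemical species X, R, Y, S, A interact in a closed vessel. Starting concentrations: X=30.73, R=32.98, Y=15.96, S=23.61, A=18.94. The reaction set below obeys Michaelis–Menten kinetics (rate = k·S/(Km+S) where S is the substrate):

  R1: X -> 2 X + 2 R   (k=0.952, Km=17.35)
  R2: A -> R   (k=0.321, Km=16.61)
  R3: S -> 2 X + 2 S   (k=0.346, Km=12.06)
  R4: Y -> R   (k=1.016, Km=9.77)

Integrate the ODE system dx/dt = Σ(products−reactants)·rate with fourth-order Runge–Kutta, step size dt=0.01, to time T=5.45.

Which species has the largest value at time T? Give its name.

Dominant species at T: R

RK4 with dt=0.01: 545 steps to T=5.45. Trajectory (selected grid times):
t=0.00: X=30.73 R=32.98 Y=15.96 S=23.61 A=18.94
t=0.61: X=31.38 R=34.21 Y=15.58 S=23.75 A=18.84
t=1.21: X=32.03 R=35.43 Y=15.20 S=23.89 A=18.73
t=1.82: X=32.69 R=36.66 Y=14.83 S=24.03 A=18.63
t=2.42: X=33.34 R=37.88 Y=14.46 S=24.17 A=18.53
t=3.03: X=34.00 R=39.11 Y=14.10 S=24.31 A=18.43
t=3.63: X=34.66 R=40.33 Y=13.74 S=24.45 A=18.32
t=4.24: X=35.33 R=41.57 Y=13.38 S=24.59 A=18.22
t=4.84: X=35.99 R=42.79 Y=13.03 S=24.73 A=18.12
t=5.45: X=36.67 R=44.03 Y=12.67 S=24.87 A=18.02
At T=5.45: X=36.67 R=44.03 Y=12.67 S=24.87 A=18.02; the largest is R.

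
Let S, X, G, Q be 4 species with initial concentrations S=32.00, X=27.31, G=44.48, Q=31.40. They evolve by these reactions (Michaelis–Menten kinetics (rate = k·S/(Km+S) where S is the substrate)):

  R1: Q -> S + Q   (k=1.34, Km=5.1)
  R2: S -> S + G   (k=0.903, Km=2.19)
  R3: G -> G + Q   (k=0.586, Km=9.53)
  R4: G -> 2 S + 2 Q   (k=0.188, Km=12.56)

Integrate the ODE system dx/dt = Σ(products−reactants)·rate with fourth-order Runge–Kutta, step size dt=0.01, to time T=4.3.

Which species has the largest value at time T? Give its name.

RK4 with dt=0.01: 430 steps to T=4.3. Trajectory (selected grid times):
t=0.00: S=32.00 X=27.31 G=44.48 Q=31.40
t=0.48: S=32.69 X=27.31 G=44.82 Q=31.77
t=0.96: S=33.39 X=27.31 G=45.15 Q=32.15
t=1.43: S=34.07 X=27.31 G=45.48 Q=32.51
t=1.91: S=34.77 X=27.31 G=45.82 Q=32.89
t=2.39: S=35.47 X=27.31 G=46.15 Q=33.26
t=2.87: S=36.17 X=27.31 G=46.49 Q=33.64
t=3.34: S=36.86 X=27.31 G=46.82 Q=34.00
t=3.82: S=37.56 X=27.31 G=47.16 Q=34.38
t=4.30: S=38.26 X=27.31 G=47.50 Q=34.76
At T=4.3: S=38.26 X=27.31 G=47.50 Q=34.76; the largest is G.

Dominant species at T: G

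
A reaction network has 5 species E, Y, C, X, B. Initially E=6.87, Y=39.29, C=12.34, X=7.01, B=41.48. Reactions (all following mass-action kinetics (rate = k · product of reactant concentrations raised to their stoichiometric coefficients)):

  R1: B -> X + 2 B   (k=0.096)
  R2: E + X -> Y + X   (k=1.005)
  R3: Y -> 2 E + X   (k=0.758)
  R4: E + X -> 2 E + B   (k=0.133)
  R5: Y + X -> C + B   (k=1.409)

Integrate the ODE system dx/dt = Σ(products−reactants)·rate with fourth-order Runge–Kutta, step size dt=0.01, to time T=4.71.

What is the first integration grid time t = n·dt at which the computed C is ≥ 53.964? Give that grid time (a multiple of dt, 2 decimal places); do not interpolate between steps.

RK4 with dt=0.01: 471 steps to T=4.71. Trajectory (selected grid times):
t=0.00: E=6.87 Y=39.29 C=12.34 X=7.01 B=41.48
t=0.52: E=20.89 Y=17.81 C=30.29 X=0.70 B=63.02
t=1.05: E=24.79 Y=12.90 C=38.47 X=0.79 B=75.96
t=1.57: E=24.93 Y=11.61 C=45.84 X=0.87 B=88.87
t=2.09: E=23.76 Y=11.18 C=53.47 X=0.96 B=102.83
t=2.12: E=23.67 Y=11.16 C=53.92 X=0.97 B=103.67
t=2.13: E=23.64 Y=11.15 C=54.07 X=0.97 B=103.95
t=2.62: E=21.90 Y=10.78 C=61.77 X=1.07 B=118.38
t=3.14: E=19.55 Y=10.20 C=70.47 X=1.20 B=135.03
t=3.66: E=16.66 Y=9.32 C=79.71 X=1.39 B=153.06
t=4.19: E=13.16 Y=8.03 C=89.60 X=1.68 B=172.84
t=4.71: E=9.21 Y=6.28 C=99.60 X=2.18 B=193.45
C(2.12)=53.921 < 53.964 but C(2.13)=54.073 ≥ 53.964, so the first grid time is t=2.13.

Threshold first reached at t = 2.13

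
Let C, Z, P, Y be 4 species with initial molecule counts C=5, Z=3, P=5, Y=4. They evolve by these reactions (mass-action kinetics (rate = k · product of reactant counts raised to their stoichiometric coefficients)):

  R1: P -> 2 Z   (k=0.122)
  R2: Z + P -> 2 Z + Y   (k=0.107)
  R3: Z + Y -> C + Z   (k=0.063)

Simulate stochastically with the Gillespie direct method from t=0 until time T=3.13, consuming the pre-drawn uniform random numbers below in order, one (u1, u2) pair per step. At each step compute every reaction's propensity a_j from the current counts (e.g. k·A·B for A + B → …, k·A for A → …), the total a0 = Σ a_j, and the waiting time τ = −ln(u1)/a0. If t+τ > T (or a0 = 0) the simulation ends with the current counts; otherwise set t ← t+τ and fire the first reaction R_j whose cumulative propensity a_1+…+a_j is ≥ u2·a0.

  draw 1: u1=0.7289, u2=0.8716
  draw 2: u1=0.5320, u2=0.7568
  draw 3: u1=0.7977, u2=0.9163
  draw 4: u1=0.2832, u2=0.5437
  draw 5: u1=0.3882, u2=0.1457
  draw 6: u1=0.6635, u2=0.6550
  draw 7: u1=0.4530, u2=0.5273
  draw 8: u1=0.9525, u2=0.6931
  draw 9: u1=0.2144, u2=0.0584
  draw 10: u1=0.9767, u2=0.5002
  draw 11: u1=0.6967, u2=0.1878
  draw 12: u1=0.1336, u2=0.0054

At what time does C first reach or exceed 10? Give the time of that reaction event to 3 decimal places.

t=0.000: C=5 Z=3 P=5 Y=4
Draw 1: a1=0.610, a2=1.605, a3=0.756, a0=2.971; τ=−ln(0.7289)/2.971=0.106 → t=0.106; u2·a0=0.8716·2.971=2.590; a1+a2=2.215 < 2.590 ≤ a1+…+a3=2.971 → R3 fires; C=6 Z=3 P=5 Y=3
Draw 2: a1=0.610, a2=1.605, a3=0.567, a0=2.782; τ=−ln(0.5320)/2.782=0.227 → t=0.333; u2·a0=0.7568·2.782=2.105; a1=0.610 < 2.105 ≤ a1+a2=2.215 → R2 fires; C=6 Z=4 P=4 Y=4
Draw 3: a1=0.488, a2=1.712, a3=1.008, a0=3.208; τ=−ln(0.7977)/3.208=0.070 → t=0.404; u2·a0=0.9163·3.208=2.939; a1+a2=2.200 < 2.939 ≤ a1+…+a3=3.208 → R3 fires; C=7 Z=4 P=4 Y=3
Draw 4: a1=0.488, a2=1.712, a3=0.756, a0=2.956; τ=−ln(0.2832)/2.956=0.427 → t=0.831; u2·a0=0.5437·2.956=1.607; a1=0.488 < 1.607 ≤ a1+a2=2.200 → R2 fires; C=7 Z=5 P=3 Y=4
Draw 5: a1=0.366, a2=1.605, a3=1.260, a0=3.231; τ=−ln(0.3882)/3.231=0.293 → t=1.123; u2·a0=0.1457·3.231=0.471; a1=0.366 < 0.471 ≤ a1+a2=1.971 → R2 fires; C=7 Z=6 P=2 Y=5
Draw 6: a1=0.244, a2=1.284, a3=1.890, a0=3.418; τ=−ln(0.6635)/3.418=0.120 → t=1.243; u2·a0=0.6550·3.418=2.239; a1+a2=1.528 < 2.239 ≤ a1+…+a3=3.418 → R3 fires; C=8 Z=6 P=2 Y=4
Draw 7: a1=0.244, a2=1.284, a3=1.512, a0=3.040; τ=−ln(0.4530)/3.040=0.260 → t=1.504; u2·a0=0.5273·3.040=1.603; a1+a2=1.528 < 1.603 ≤ a1+…+a3=3.040 → R3 fires; C=9 Z=6 P=2 Y=3
Draw 8: a1=0.244, a2=1.284, a3=1.134, a0=2.662; τ=−ln(0.9525)/2.662=0.018 → t=1.522; u2·a0=0.6931·2.662=1.845; a1+a2=1.528 < 1.845 ≤ a1+…+a3=2.662 → R3 fires; C=10 Z=6 P=2 Y=2
Draw 9: a1=0.244, a2=1.284, a3=0.756, a0=2.284; τ=−ln(0.2144)/2.284=0.674 → t=2.196; u2·a0=0.0584·2.284=0.133 ≤ a1=0.244 → R1 fires; C=10 Z=8 P=1 Y=2
Draw 10: a1=0.122, a2=0.856, a3=1.008, a0=1.986; τ=−ln(0.9767)/1.986=0.012 → t=2.208; u2·a0=0.5002·1.986=0.993; a1+a2=0.978 < 0.993 ≤ a1+…+a3=1.986 → R3 fires; C=11 Z=8 P=1 Y=1
Draw 11: a1=0.122, a2=0.856, a3=0.504, a0=1.482; τ=−ln(0.6967)/1.482=0.244 → t=2.452; u2·a0=0.1878·1.482=0.278; a1=0.122 < 0.278 ≤ a1+a2=0.978 → R2 fires; C=11 Z=9 P=0 Y=2
Draw 12: a1=0.000, a2=0.000, a3=1.134, a0=1.134; τ=−ln(0.1336)/1.134=1.775 → t=4.227 > T=3.13: stop.
C first becomes ≥ 10 when it reaches 10 at the event at t=1.522.

Threshold first reached at t = 1.522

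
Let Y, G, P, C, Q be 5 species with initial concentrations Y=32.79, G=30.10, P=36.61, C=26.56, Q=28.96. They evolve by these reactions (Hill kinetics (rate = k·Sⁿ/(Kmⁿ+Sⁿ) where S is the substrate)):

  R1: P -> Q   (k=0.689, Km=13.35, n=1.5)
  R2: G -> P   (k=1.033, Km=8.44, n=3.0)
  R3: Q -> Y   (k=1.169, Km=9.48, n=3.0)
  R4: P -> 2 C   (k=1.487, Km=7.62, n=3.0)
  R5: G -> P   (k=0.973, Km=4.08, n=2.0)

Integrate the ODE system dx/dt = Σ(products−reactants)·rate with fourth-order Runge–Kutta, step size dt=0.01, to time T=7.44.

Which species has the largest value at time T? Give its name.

RK4 with dt=0.01: 744 steps to T=7.44. Trajectory (selected grid times):
t=0.00: Y=32.79 G=30.10 P=36.61 C=26.56 Q=28.96
t=0.83: Y=33.73 G=28.47 P=36.55 C=29.01 Q=28.49
t=1.65: Y=34.65 G=26.87 P=36.48 C=31.42 Q=28.03
t=2.48: Y=35.58 G=25.25 P=36.41 C=33.87 Q=27.57
t=3.31: Y=36.51 G=23.64 P=36.33 C=36.32 Q=27.10
t=4.13: Y=37.43 G=22.06 P=36.24 C=38.73 Q=26.65
t=4.96: Y=38.36 G=20.47 P=36.13 C=41.18 Q=26.19
t=5.79: Y=39.29 G=18.91 P=36.01 C=43.62 Q=25.73
t=6.61: Y=40.20 G=17.38 P=35.87 C=46.04 Q=25.28
t=7.44: Y=41.12 G=15.86 P=35.70 C=48.48 Q=24.82
At T=7.44: Y=41.12 G=15.86 P=35.70 C=48.48 Q=24.82; the largest is C.

Dominant species at T: C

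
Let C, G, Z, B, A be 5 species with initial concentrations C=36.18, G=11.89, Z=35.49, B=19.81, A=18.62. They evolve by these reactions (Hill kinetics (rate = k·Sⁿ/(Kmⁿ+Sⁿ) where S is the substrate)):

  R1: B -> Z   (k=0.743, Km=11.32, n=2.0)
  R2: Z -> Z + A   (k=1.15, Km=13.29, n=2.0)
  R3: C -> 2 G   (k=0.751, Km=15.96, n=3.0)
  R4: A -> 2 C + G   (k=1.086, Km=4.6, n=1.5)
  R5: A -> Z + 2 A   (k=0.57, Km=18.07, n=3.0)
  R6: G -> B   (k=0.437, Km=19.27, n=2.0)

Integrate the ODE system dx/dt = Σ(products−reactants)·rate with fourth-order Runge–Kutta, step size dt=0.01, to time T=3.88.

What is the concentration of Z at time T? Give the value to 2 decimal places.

Z at T = 38.83

RK4 with dt=0.01: 388 steps to T=3.88. Trajectory (selected grid times):
t=0.00: C=36.18 G=11.89 Z=35.49 B=19.81 A=18.62
t=0.43: C=36.71 G=12.85 Z=35.86 B=19.62 A=18.77
t=0.86: C=37.25 G=13.80 Z=36.23 B=19.45 A=18.92
t=1.29: C=37.78 G=14.75 Z=36.60 B=19.27 A=19.07
t=1.72: C=38.32 G=15.70 Z=36.97 B=19.11 A=19.22
t=2.16: C=38.87 G=16.66 Z=37.35 B=18.95 A=19.38
t=2.59: C=39.40 G=17.60 Z=37.72 B=18.80 A=19.53
t=3.02: C=39.94 G=18.54 Z=38.09 B=18.65 A=19.69
t=3.45: C=40.47 G=19.48 Z=38.46 B=18.51 A=19.85
t=3.88: C=41.01 G=20.41 Z=38.83 B=18.37 A=20.02
Read off Z at T=3.88: 38.83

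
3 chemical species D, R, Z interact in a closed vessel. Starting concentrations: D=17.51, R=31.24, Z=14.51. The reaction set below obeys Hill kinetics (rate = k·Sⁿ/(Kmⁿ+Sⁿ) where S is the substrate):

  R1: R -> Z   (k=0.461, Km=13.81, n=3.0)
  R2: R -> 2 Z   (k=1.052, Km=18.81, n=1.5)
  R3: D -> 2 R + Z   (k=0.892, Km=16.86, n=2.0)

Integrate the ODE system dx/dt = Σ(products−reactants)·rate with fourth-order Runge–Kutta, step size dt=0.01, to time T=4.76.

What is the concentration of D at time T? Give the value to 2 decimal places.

RK4 with dt=0.01: 476 steps to T=4.76. Trajectory (selected grid times):
t=0.00: D=17.51 R=31.24 Z=14.51
t=0.53: D=17.27 R=31.12 Z=15.74
t=1.06: D=17.03 R=31.00 Z=16.96
t=1.59: D=16.79 R=30.87 Z=18.18
t=2.12: D=16.56 R=30.74 Z=19.39
t=2.64: D=16.33 R=30.60 Z=20.58
t=3.17: D=16.10 R=30.46 Z=21.78
t=3.70: D=15.88 R=30.30 Z=22.98
t=4.23: D=15.66 R=30.15 Z=24.17
t=4.76: D=15.44 R=29.99 Z=25.35
Read off D at T=4.76: 15.44

D at T = 15.44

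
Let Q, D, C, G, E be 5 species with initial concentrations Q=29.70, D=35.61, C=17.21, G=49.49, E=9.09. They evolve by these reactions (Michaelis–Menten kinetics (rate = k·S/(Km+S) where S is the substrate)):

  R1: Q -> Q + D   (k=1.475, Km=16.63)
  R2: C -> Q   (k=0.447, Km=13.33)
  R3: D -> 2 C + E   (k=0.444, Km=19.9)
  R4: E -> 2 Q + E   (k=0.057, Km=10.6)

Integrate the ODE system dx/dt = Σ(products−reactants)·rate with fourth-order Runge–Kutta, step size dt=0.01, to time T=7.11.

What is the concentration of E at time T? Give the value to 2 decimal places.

E at T = 11.16

RK4 with dt=0.01: 711 steps to T=7.11. Trajectory (selected grid times):
t=0.00: Q=29.70 D=35.61 C=17.21 G=49.49 E=9.09
t=0.79: Q=29.94 D=36.13 C=17.46 G=49.49 E=9.32
t=1.58: Q=30.18 D=36.66 C=17.71 G=49.49 E=9.54
t=2.37: Q=30.43 D=37.18 C=17.97 G=49.49 E=9.77
t=3.16: Q=30.68 D=37.71 C=18.22 G=49.49 E=10.00
t=3.95: Q=30.93 D=38.23 C=18.48 G=49.49 E=10.23
t=4.74: Q=31.18 D=38.76 C=18.74 G=49.49 E=10.46
t=5.53: Q=31.43 D=39.29 C=18.99 G=49.49 E=10.69
t=6.32: Q=31.68 D=39.82 C=19.25 G=49.49 E=10.93
t=7.11: Q=31.94 D=40.35 C=19.51 G=49.49 E=11.16
Read off E at T=7.11: 11.16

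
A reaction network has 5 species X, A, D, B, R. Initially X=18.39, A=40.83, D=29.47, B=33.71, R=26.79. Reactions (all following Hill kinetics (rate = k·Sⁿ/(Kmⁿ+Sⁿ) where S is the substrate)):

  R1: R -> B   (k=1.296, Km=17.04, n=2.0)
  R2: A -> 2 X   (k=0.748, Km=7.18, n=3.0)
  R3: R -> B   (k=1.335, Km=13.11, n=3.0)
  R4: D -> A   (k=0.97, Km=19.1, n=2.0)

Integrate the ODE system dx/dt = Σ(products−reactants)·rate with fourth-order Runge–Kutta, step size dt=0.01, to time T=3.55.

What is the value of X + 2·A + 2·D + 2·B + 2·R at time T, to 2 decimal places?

Check how each reaction changes W = X + 2·A + 2·D + 2·B + 2·R (weight of products minus weight of reactants):
R1: R -> B: (2·1) − (2·1) = 2 − 2 = 0
R2: A -> 2 X: (1·2) − (2·1) = 2 − 2 = 0
R3: R -> B: (2·1) − (2·1) = 2 − 2 = 0
R4: D -> A: (2·1) − (2·1) = 2 − 2 = 0
Every reaction leaves W unchanged, so W is conserved and no simulation is needed: W(T) = W(0) = 18.39 + 2·40.83 + 2·29.47 + 2·33.71 + 2·26.79 = 279.99

Value at T = 279.99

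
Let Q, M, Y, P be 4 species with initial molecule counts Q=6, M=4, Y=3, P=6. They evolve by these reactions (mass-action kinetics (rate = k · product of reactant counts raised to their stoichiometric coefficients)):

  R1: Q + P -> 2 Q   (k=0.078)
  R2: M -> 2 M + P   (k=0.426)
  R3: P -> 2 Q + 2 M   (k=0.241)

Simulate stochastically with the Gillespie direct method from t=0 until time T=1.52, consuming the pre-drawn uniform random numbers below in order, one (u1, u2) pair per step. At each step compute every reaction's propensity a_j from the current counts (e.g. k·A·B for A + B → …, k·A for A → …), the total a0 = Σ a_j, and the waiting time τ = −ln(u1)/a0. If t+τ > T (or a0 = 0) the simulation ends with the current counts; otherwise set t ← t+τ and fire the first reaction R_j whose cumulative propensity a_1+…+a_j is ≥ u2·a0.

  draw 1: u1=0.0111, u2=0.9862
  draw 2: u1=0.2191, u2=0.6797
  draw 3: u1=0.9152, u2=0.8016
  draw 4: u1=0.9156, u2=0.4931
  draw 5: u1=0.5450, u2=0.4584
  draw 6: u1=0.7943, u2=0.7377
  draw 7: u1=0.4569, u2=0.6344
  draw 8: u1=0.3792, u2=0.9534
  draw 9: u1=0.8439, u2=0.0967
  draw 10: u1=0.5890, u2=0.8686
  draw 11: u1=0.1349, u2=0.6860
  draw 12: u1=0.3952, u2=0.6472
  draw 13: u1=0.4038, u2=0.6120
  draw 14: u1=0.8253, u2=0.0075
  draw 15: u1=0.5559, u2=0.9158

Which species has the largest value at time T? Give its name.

Dominant species at T: M

t=0.000: Q=6 M=4 Y=3 P=6
Draw 1: a1=2.808, a2=1.704, a3=1.446, a0=5.958; τ=−ln(0.0111)/5.958=0.755 → t=0.755; u2·a0=0.9862·5.958=5.876; a1+a2=4.512 < 5.876 ≤ a1+…+a3=5.958 → R3 fires; Q=8 M=6 Y=3 P=5
Draw 2: a1=3.120, a2=2.556, a3=1.205, a0=6.881; τ=−ln(0.2191)/6.881=0.221 → t=0.976; u2·a0=0.6797·6.881=4.677; a1=3.120 < 4.677 ≤ a1+a2=5.676 → R2 fires; Q=8 M=7 Y=3 P=6
Draw 3: a1=3.744, a2=2.982, a3=1.446, a0=8.172; τ=−ln(0.9152)/8.172=0.011 → t=0.987; u2·a0=0.8016·8.172=6.551; a1=3.744 < 6.551 ≤ a1+a2=6.726 → R2 fires; Q=8 M=8 Y=3 P=7
Draw 4: a1=4.368, a2=3.408, a3=1.687, a0=9.463; τ=−ln(0.9156)/9.463=0.009 → t=0.996; u2·a0=0.4931·9.463=4.666; a1=4.368 < 4.666 ≤ a1+a2=7.776 → R2 fires; Q=8 M=9 Y=3 P=8
Draw 5: a1=4.992, a2=3.834, a3=1.928, a0=10.754; τ=−ln(0.5450)/10.754=0.056 → t=1.053; u2·a0=0.4584·10.754=4.930 ≤ a1=4.992 → R1 fires; Q=9 M=9 Y=3 P=7
Draw 6: a1=4.914, a2=3.834, a3=1.687, a0=10.435; τ=−ln(0.7943)/10.435=0.022 → t=1.075; u2·a0=0.7377·10.435=7.698; a1=4.914 < 7.698 ≤ a1+a2=8.748 → R2 fires; Q=9 M=10 Y=3 P=8
Draw 7: a1=5.616, a2=4.260, a3=1.928, a0=11.804; τ=−ln(0.4569)/11.804=0.066 → t=1.141; u2·a0=0.6344·11.804=7.488; a1=5.616 < 7.488 ≤ a1+a2=9.876 → R2 fires; Q=9 M=11 Y=3 P=9
Draw 8: a1=6.318, a2=4.686, a3=2.169, a0=13.173; τ=−ln(0.3792)/13.173=0.074 → t=1.215; u2·a0=0.9534·13.173=12.559; a1+a2=11.004 < 12.559 ≤ a1+…+a3=13.173 → R3 fires; Q=11 M=13 Y=3 P=8
Draw 9: a1=6.864, a2=5.538, a3=1.928, a0=14.330; τ=−ln(0.8439)/14.330=0.012 → t=1.227; u2·a0=0.0967·14.330=1.386 ≤ a1=6.864 → R1 fires; Q=12 M=13 Y=3 P=7
Draw 10: a1=6.552, a2=5.538, a3=1.687, a0=13.777; τ=−ln(0.5890)/13.777=0.038 → t=1.265; u2·a0=0.8686·13.777=11.967; a1=6.552 < 11.967 ≤ a1+a2=12.090 → R2 fires; Q=12 M=14 Y=3 P=8
Draw 11: a1=7.488, a2=5.964, a3=1.928, a0=15.380; τ=−ln(0.1349)/15.380=0.130 → t=1.395; u2·a0=0.6860·15.380=10.551; a1=7.488 < 10.551 ≤ a1+a2=13.452 → R2 fires; Q=12 M=15 Y=3 P=9
Draw 12: a1=8.424, a2=6.390, a3=2.169, a0=16.983; τ=−ln(0.3952)/16.983=0.055 → t=1.450; u2·a0=0.6472·16.983=10.991; a1=8.424 < 10.991 ≤ a1+a2=14.814 → R2 fires; Q=12 M=16 Y=3 P=10
Draw 13: a1=9.360, a2=6.816, a3=2.410, a0=18.586; τ=−ln(0.4038)/18.586=0.049 → t=1.499; u2·a0=0.6120·18.586=11.375; a1=9.360 < 11.375 ≤ a1+a2=16.176 → R2 fires; Q=12 M=17 Y=3 P=11
Draw 14: a1=10.296, a2=7.242, a3=2.651, a0=20.189; τ=−ln(0.8253)/20.189=0.010 → t=1.508; u2·a0=0.0075·20.189=0.151 ≤ a1=10.296 → R1 fires; Q=13 M=17 Y=3 P=10
Draw 15: a1=10.140, a2=7.242, a3=2.410, a0=19.792; τ=−ln(0.5559)/19.792=0.030 → t=1.538 > T=1.52: stop.
At T=1.52: Q=13 M=17 Y=3 P=10; the largest is M.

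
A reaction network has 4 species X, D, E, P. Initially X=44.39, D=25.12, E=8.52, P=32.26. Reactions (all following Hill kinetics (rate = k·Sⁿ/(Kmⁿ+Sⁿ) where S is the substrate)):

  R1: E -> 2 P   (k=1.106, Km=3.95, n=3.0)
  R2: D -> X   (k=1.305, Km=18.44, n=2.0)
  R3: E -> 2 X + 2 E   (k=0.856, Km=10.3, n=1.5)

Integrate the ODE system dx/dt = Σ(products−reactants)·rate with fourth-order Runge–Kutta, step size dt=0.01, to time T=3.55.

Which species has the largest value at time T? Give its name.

Dominant species at T: X

RK4 with dt=0.01: 355 steps to T=3.55. Trajectory (selected grid times):
t=0.00: X=44.39 D=25.12 E=8.52 P=32.26
t=0.39: X=45.00 D=24.79 E=8.27 P=33.04
t=0.79: X=45.62 D=24.46 E=8.02 P=33.84
t=1.18: X=46.21 D=24.13 E=7.77 P=34.60
t=1.58: X=46.81 D=23.81 E=7.51 P=35.38
t=1.97: X=47.37 D=23.49 E=7.26 P=36.13
t=2.37: X=47.95 D=23.17 E=7.01 P=36.88
t=2.76: X=48.49 D=22.86 E=6.76 P=37.61
t=3.16: X=49.04 D=22.54 E=6.52 P=38.34
t=3.55: X=49.56 D=22.24 E=6.28 P=39.04
At T=3.55: X=49.56 D=22.24 E=6.28 P=39.04; the largest is X.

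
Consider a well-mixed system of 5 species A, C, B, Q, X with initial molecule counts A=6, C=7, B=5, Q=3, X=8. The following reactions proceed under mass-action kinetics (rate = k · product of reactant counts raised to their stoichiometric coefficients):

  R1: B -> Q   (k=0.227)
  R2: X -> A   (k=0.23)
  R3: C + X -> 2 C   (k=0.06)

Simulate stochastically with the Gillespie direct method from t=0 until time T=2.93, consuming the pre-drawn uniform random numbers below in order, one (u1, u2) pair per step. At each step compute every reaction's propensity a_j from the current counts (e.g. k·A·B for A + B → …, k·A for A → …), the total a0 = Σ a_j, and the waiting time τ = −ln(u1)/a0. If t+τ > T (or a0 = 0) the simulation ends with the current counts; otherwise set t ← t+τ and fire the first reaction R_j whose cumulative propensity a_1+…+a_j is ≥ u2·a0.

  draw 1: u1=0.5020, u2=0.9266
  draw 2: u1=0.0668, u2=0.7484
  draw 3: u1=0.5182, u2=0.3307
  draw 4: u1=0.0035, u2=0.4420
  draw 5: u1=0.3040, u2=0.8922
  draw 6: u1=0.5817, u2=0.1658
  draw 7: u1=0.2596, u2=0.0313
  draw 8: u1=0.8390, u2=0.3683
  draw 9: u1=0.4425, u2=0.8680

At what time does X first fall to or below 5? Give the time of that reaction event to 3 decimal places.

Threshold first reached at t = 0.666

t=0.000: A=6 C=7 B=5 Q=3 X=8
Draw 1: a1=1.135, a2=1.840, a3=3.360, a0=6.335; τ=−ln(0.5020)/6.335=0.109 → t=0.109; u2·a0=0.9266·6.335=5.870; a1+a2=2.975 < 5.870 ≤ a1+…+a3=6.335 → R3 fires; A=6 C=8 B=5 Q=3 X=7
Draw 2: a1=1.135, a2=1.610, a3=3.360, a0=6.105; τ=−ln(0.0668)/6.105=0.443 → t=0.552; u2·a0=0.7484·6.105=4.569; a1+a2=2.745 < 4.569 ≤ a1+…+a3=6.105 → R3 fires; A=6 C=9 B=5 Q=3 X=6
Draw 3: a1=1.135, a2=1.380, a3=3.240, a0=5.755; τ=−ln(0.5182)/5.755=0.114 → t=0.666; u2·a0=0.3307·5.755=1.903; a1=1.135 < 1.903 ≤ a1+a2=2.515 → R2 fires; A=7 C=9 B=5 Q=3 X=5
Draw 4: a1=1.135, a2=1.150, a3=2.700, a0=4.985; τ=−ln(0.0035)/4.985=1.134 → t=1.801; u2·a0=0.4420·4.985=2.203; a1=1.135 < 2.203 ≤ a1+a2=2.285 → R2 fires; A=8 C=9 B=5 Q=3 X=4
Draw 5: a1=1.135, a2=0.920, a3=2.160, a0=4.215; τ=−ln(0.3040)/4.215=0.282 → t=2.083; u2·a0=0.8922·4.215=3.761; a1+a2=2.055 < 3.761 ≤ a1+…+a3=4.215 → R3 fires; A=8 C=10 B=5 Q=3 X=3
Draw 6: a1=1.135, a2=0.690, a3=1.800, a0=3.625; τ=−ln(0.5817)/3.625=0.149 → t=2.233; u2·a0=0.1658·3.625=0.601 ≤ a1=1.135 → R1 fires; A=8 C=10 B=4 Q=4 X=3
Draw 7: a1=0.908, a2=0.690, a3=1.800, a0=3.398; τ=−ln(0.2596)/3.398=0.397 → t=2.630; u2·a0=0.0313·3.398=0.106 ≤ a1=0.908 → R1 fires; A=8 C=10 B=3 Q=5 X=3
Draw 8: a1=0.681, a2=0.690, a3=1.800, a0=3.171; τ=−ln(0.8390)/3.171=0.055 → t=2.685; u2·a0=0.3683·3.171=1.168; a1=0.681 < 1.168 ≤ a1+a2=1.371 → R2 fires; A=9 C=10 B=3 Q=5 X=2
Draw 9: a1=0.681, a2=0.460, a3=1.200, a0=2.341; τ=−ln(0.4425)/2.341=0.348 → t=3.033 > T=2.93: stop.
X first becomes ≤ 5 when it reaches 5 at the event at t=0.666.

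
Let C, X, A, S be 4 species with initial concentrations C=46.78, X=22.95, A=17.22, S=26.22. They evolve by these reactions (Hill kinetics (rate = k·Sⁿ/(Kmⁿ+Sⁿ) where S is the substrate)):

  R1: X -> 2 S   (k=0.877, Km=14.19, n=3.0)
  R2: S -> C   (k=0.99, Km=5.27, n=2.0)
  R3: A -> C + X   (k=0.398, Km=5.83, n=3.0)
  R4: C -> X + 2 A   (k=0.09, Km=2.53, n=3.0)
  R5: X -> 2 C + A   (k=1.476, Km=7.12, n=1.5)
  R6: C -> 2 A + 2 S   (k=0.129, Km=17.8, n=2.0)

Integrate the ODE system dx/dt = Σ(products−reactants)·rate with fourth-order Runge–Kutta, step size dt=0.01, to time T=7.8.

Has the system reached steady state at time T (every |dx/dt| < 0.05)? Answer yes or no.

RK4 with dt=0.01: 780 steps to T=7.8. Trajectory (selected grid times):
t=0.00: C=46.78 X=22.95 A=17.22 S=26.22
t=0.87: C=49.94 X=21.67 A=18.33 S=26.80
t=1.73: C=53.04 X=20.44 A=19.41 S=27.33
t=2.60: C=56.14 X=19.24 A=20.49 S=27.82
t=3.47: C=59.21 X=18.09 A=21.55 S=28.26
t=4.33: C=62.21 X=17.00 A=22.58 S=28.62
t=5.20: C=65.20 X=15.96 A=23.60 S=28.93
t=6.07: C=68.15 X=14.97 A=24.61 S=29.16
t=6.93: C=71.02 X=14.05 A=25.58 S=29.33
t=7.80: C=73.87 X=13.18 A=26.53 S=29.42
Rates at T: R1=0.3902, R2=0.9592, R3=0.3938, R4=0.0900, R5=1.0565, R6=0.1219
dx/dt at T (Σ net stoichiometry × rate): C=+3.2542, X=-0.9629, A=+1.0865, S=+0.0649
Largest |dx/dt| is |+3.2542| (C) ≥ 0.05 → not steady.

Steady state at T: no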